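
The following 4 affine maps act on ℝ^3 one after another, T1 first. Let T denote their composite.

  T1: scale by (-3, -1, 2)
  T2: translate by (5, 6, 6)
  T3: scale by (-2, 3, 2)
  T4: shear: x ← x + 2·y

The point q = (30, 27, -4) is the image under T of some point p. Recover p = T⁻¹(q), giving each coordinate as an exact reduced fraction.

p = (-7/3, -3, -4)

T1 = [-3 0 0 0; 0 -1 0 0; 0 0 2 0; 0 0 0 1]
T2·T1 = [-3 0 0 5; 0 -1 0 6; 0 0 2 6; 0 0 0 1]
T3·…·T1 = [6 0 0 -10; 0 -3 0 18; 0 0 4 12; 0 0 0 1]
T4·…·T1 = [6 -6 0 26; 0 -3 0 18; 0 0 4 12; 0 0 0 1]
det M = -72; M⁻¹ = [1/6 -1/3 0 5/3; 0 -1/3 0 6; 0 0 1/4 -3; 0 0 0 1]
M⁻¹ · (30, 27, -4)ᵀ = (-7/3, -3, -4)ᵀ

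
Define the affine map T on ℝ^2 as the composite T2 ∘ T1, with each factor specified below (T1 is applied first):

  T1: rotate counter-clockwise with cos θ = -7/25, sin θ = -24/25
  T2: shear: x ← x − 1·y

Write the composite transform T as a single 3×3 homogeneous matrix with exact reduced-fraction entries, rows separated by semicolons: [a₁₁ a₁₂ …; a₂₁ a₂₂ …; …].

T = [17/25 31/25 0; -24/25 -7/25 0; 0 0 1]

T1 = [-7/25 24/25 0; -24/25 -7/25 0; 0 0 1]
T2·T1 = [17/25 31/25 0; -24/25 -7/25 0; 0 0 1]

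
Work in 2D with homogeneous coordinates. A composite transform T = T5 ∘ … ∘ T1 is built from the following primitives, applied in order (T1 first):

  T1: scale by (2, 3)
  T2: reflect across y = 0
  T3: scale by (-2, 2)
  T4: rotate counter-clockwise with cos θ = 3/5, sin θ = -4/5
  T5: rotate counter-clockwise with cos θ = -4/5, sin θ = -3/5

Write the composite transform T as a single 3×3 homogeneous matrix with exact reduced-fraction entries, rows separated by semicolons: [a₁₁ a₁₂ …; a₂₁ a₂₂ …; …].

T1 = [2 0 0; 0 3 0; 0 0 1]
T2·T1 = [2 0 0; 0 -3 0; 0 0 1]
T3·…·T1 = [-4 0 0; 0 -6 0; 0 0 1]
T4·…·T1 = [-12/5 -24/5 0; 16/5 -18/5 0; 0 0 1]
T5·…·T1 = [96/25 42/25 0; -28/25 144/25 0; 0 0 1]

T = [96/25 42/25 0; -28/25 144/25 0; 0 0 1]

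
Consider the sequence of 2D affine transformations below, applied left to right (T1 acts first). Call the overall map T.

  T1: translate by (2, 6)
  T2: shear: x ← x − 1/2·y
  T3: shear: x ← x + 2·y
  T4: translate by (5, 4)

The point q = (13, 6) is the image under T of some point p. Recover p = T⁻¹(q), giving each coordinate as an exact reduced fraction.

T1 = [1 0 2; 0 1 6; 0 0 1]
T2·T1 = [1 -1/2 -1; 0 1 6; 0 0 1]
T3·…·T1 = [1 3/2 11; 0 1 6; 0 0 1]
T4·…·T1 = [1 3/2 16; 0 1 10; 0 0 1]
det M = 1; M⁻¹ = [1 -3/2 -1; 0 1 -10; 0 0 1]
M⁻¹ · (13, 6)ᵀ = (3, -4)ᵀ

p = (3, -4)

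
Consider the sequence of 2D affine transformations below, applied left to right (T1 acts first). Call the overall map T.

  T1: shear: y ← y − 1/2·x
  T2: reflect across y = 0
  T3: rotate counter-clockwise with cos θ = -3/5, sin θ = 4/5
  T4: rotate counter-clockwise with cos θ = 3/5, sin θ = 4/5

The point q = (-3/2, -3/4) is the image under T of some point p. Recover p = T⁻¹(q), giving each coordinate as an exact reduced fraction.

p = (3/2, 0)

T1 = [1 0 0; -1/2 1 0; 0 0 1]
T2·T1 = [1 0 0; 1/2 -1 0; 0 0 1]
T3·…·T1 = [-1 4/5 0; 1/2 3/5 0; 0 0 1]
T4·…·T1 = [-1 0 0; -1/2 1 0; 0 0 1]
det M = -1; M⁻¹ = [-1 0 0; -1/2 1 0; 0 0 1]
M⁻¹ · (-3/2, -3/4)ᵀ = (3/2, 0)ᵀ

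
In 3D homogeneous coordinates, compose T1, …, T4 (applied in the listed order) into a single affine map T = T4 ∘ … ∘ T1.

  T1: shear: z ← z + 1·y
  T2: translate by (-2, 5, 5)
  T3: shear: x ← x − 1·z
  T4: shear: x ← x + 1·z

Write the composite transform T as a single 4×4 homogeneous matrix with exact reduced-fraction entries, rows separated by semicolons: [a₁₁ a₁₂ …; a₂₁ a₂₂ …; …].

T1 = [1 0 0 0; 0 1 0 0; 0 1 1 0; 0 0 0 1]
T2·T1 = [1 0 0 -2; 0 1 0 5; 0 1 1 5; 0 0 0 1]
T3·…·T1 = [1 -1 -1 -7; 0 1 0 5; 0 1 1 5; 0 0 0 1]
T4·…·T1 = [1 0 0 -2; 0 1 0 5; 0 1 1 5; 0 0 0 1]

T = [1 0 0 -2; 0 1 0 5; 0 1 1 5; 0 0 0 1]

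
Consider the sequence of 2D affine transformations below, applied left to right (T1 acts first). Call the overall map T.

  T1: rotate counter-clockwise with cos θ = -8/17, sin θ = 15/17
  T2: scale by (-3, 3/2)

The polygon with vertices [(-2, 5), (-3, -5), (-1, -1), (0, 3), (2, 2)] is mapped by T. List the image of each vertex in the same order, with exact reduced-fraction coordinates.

T1 rotate counter-clockwise with cos θ = -8/17, sin θ = 15/17: (-2, 5) → (-59/17, -70/17); (-3, -5) → (99/17, -5/17); (-1, -1) → (23/17, -7/17); (0, 3) → (-45/17, -24/17); (2, 2) → (-46/17, 14/17)
T2 scale by (-3, 3/2): (-59/17, -70/17) → (177/17, -105/17); (99/17, -5/17) → (-297/17, -15/34); (23/17, -7/17) → (-69/17, -21/34); (-45/17, -24/17) → (135/17, -36/17); (-46/17, 14/17) → (138/17, 21/17)

image vertices: (177/17, -105/17), (-297/17, -15/34), (-69/17, -21/34), (135/17, -36/17), (138/17, 21/17)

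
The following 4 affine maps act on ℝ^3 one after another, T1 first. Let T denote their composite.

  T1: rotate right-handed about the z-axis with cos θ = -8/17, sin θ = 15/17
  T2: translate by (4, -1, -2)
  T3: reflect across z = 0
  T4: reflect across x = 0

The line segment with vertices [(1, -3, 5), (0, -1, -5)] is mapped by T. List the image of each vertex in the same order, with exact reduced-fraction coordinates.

T1 rotate right-handed about the z-axis with cos θ = -8/17, sin θ = 15/17: (1, -3, 5) → (37/17, 39/17, 5); (0, -1, -5) → (15/17, 8/17, -5)
T2 translate by (4, -1, -2): (37/17, 39/17, 5) → (105/17, 22/17, 3); (15/17, 8/17, -5) → (83/17, -9/17, -7)
T3 reflect across z = 0: (105/17, 22/17, 3) → (105/17, 22/17, -3); (83/17, -9/17, -7) → (83/17, -9/17, 7)
T4 reflect across x = 0: (105/17, 22/17, -3) → (-105/17, 22/17, -3); (83/17, -9/17, 7) → (-83/17, -9/17, 7)

image vertices: (-105/17, 22/17, -3), (-83/17, -9/17, 7)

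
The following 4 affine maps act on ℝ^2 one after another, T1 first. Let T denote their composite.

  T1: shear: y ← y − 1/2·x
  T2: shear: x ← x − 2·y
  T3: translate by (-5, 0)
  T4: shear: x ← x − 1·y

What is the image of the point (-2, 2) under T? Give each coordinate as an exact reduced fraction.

T1 shear: y ← y − 1/2·x: (-2, 2) → (-2, 3)
T2 shear: x ← x − 2·y: (-2, 3) → (-8, 3)
T3 translate by (-5, 0): (-8, 3) → (-13, 3)
T4 shear: x ← x − 1·y: (-13, 3) → (-16, 3)

T(p) = (-16, 3)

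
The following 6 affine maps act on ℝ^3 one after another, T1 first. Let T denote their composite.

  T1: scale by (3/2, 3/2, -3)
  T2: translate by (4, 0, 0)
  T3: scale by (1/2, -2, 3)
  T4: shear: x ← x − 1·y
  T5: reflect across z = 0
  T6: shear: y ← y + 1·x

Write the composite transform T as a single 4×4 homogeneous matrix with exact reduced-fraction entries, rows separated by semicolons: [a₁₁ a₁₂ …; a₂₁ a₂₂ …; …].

T = [3/4 3 0 2; 3/4 0 0 2; 0 0 9 0; 0 0 0 1]

T1 = [3/2 0 0 0; 0 3/2 0 0; 0 0 -3 0; 0 0 0 1]
T2·T1 = [3/2 0 0 4; 0 3/2 0 0; 0 0 -3 0; 0 0 0 1]
T3·…·T1 = [3/4 0 0 2; 0 -3 0 0; 0 0 -9 0; 0 0 0 1]
T4·…·T1 = [3/4 3 0 2; 0 -3 0 0; 0 0 -9 0; 0 0 0 1]
T5·…·T1 = [3/4 3 0 2; 0 -3 0 0; 0 0 9 0; 0 0 0 1]
T6·…·T1 = [3/4 3 0 2; 3/4 0 0 2; 0 0 9 0; 0 0 0 1]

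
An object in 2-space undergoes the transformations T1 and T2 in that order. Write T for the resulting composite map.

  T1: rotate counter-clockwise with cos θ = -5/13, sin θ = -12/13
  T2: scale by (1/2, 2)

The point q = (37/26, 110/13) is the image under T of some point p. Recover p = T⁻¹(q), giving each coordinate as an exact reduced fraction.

p = (-5, 1)

T1 = [-5/13 12/13 0; -12/13 -5/13 0; 0 0 1]
T2·T1 = [-5/26 6/13 0; -24/13 -10/13 0; 0 0 1]
det M = 1; M⁻¹ = [-10/13 -6/13 0; 24/13 -5/26 0; 0 0 1]
M⁻¹ · (37/26, 110/13)ᵀ = (-5, 1)ᵀ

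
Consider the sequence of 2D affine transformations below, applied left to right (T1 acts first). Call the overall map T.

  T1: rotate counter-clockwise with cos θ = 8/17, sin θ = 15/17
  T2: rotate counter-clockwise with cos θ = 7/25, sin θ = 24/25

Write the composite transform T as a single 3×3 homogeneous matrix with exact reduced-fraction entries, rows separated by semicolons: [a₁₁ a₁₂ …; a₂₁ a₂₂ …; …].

T = [-304/425 -297/425 0; 297/425 -304/425 0; 0 0 1]

T1 = [8/17 -15/17 0; 15/17 8/17 0; 0 0 1]
T2·T1 = [-304/425 -297/425 0; 297/425 -304/425 0; 0 0 1]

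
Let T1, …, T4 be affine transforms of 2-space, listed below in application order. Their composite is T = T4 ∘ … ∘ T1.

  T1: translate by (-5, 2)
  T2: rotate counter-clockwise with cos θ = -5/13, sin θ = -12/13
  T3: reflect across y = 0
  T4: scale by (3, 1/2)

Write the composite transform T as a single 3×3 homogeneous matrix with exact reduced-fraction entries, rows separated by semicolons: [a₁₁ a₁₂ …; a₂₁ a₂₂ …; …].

T1 = [1 0 -5; 0 1 2; 0 0 1]
T2·T1 = [-5/13 12/13 49/13; -12/13 -5/13 50/13; 0 0 1]
T3·…·T1 = [-5/13 12/13 49/13; 12/13 5/13 -50/13; 0 0 1]
T4·…·T1 = [-15/13 36/13 147/13; 6/13 5/26 -25/13; 0 0 1]

T = [-15/13 36/13 147/13; 6/13 5/26 -25/13; 0 0 1]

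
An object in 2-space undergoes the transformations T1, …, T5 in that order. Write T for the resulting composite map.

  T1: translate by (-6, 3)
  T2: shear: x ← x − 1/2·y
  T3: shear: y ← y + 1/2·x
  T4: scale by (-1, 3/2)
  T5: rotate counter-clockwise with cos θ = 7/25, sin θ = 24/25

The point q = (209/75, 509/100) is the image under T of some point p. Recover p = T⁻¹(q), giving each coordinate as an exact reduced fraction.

T1 = [1 0 -6; 0 1 3; 0 0 1]
T2·T1 = [1 -1/2 -15/2; 0 1 3; 0 0 1]
T3·…·T1 = [1 -1/2 -15/2; 1/2 3/4 -3/4; 0 0 1]
T4·…·T1 = [-1 1/2 15/2; 3/4 9/8 -9/8; 0 0 1]
T5·…·T1 = [-1 -47/50 159/50; -3/4 159/200 1377/200; 0 0 1]
det M = -3/2; M⁻¹ = [-53/100 -47/75 6; -1/2 2/3 -3; 0 0 1]
M⁻¹ · (209/75, 509/100)ᵀ = (4/3, -1)ᵀ

p = (4/3, -1)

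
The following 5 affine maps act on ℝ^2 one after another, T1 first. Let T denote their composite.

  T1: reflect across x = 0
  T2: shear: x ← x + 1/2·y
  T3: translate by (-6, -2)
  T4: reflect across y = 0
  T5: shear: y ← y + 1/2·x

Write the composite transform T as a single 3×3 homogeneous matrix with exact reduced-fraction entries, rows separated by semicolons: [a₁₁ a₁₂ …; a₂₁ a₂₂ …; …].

T = [-1 1/2 -6; -1/2 -3/4 -1; 0 0 1]

T1 = [-1 0 0; 0 1 0; 0 0 1]
T2·T1 = [-1 1/2 0; 0 1 0; 0 0 1]
T3·…·T1 = [-1 1/2 -6; 0 1 -2; 0 0 1]
T4·…·T1 = [-1 1/2 -6; 0 -1 2; 0 0 1]
T5·…·T1 = [-1 1/2 -6; -1/2 -3/4 -1; 0 0 1]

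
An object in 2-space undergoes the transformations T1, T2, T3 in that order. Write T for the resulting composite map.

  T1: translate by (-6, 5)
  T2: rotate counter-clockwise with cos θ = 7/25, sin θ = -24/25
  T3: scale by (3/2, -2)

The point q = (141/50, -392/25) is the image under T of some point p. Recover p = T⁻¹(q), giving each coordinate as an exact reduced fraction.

p = (-1, -1)

T1 = [1 0 -6; 0 1 5; 0 0 1]
T2·T1 = [7/25 24/25 78/25; -24/25 7/25 179/25; 0 0 1]
T3·…·T1 = [21/50 36/25 117/25; 48/25 -14/25 -358/25; 0 0 1]
det M = -3; M⁻¹ = [14/75 12/25 6; 16/25 -7/50 -5; 0 0 1]
M⁻¹ · (141/50, -392/25)ᵀ = (-1, -1)ᵀ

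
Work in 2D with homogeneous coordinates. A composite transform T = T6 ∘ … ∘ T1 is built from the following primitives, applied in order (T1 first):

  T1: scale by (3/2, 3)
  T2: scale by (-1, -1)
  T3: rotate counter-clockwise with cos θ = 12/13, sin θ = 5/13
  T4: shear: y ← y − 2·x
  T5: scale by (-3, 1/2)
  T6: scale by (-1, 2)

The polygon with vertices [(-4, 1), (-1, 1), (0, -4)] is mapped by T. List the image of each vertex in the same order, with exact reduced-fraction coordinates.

image vertices: (261/13, -180/13), (99/13, -189/26), (-180/13, 264/13)

T1 scale by (3/2, 3): (-4, 1) → (-6, 3); (-1, 1) → (-3/2, 3); (0, -4) → (0, -12)
T2 scale by (-1, -1): (-6, 3) → (6, -3); (-3/2, 3) → (3/2, -3); (0, -12) → (0, 12)
T3 rotate counter-clockwise with cos θ = 12/13, sin θ = 5/13: (6, -3) → (87/13, -6/13); (3/2, -3) → (33/13, -57/26); (0, 12) → (-60/13, 144/13)
T4 shear: y ← y − 2·x: (87/13, -6/13) → (87/13, -180/13); (33/13, -57/26) → (33/13, -189/26); (-60/13, 144/13) → (-60/13, 264/13)
T5 scale by (-3, 1/2): (87/13, -180/13) → (-261/13, -90/13); (33/13, -189/26) → (-99/13, -189/52); (-60/13, 264/13) → (180/13, 132/13)
T6 scale by (-1, 2): (-261/13, -90/13) → (261/13, -180/13); (-99/13, -189/52) → (99/13, -189/26); (180/13, 132/13) → (-180/13, 264/13)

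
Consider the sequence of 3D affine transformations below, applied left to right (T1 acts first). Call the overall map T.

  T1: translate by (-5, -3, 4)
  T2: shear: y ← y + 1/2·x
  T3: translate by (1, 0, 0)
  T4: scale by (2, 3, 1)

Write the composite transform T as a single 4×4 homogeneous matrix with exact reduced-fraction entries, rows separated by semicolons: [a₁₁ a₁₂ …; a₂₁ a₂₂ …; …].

T1 = [1 0 0 -5; 0 1 0 -3; 0 0 1 4; 0 0 0 1]
T2·T1 = [1 0 0 -5; 1/2 1 0 -11/2; 0 0 1 4; 0 0 0 1]
T3·…·T1 = [1 0 0 -4; 1/2 1 0 -11/2; 0 0 1 4; 0 0 0 1]
T4·…·T1 = [2 0 0 -8; 3/2 3 0 -33/2; 0 0 1 4; 0 0 0 1]

T = [2 0 0 -8; 3/2 3 0 -33/2; 0 0 1 4; 0 0 0 1]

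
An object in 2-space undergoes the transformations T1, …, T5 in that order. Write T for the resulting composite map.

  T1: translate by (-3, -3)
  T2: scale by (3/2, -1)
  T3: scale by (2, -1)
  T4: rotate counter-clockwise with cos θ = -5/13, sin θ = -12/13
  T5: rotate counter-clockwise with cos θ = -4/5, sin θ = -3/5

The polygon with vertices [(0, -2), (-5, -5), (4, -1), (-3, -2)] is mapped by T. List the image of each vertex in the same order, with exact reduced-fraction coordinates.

T1 translate by (-3, -3): (0, -2) → (-3, -5); (-5, -5) → (-8, -8); (4, -1) → (1, -4); (-3, -2) → (-6, -5)
T2 scale by (3/2, -1): (-3, -5) → (-9/2, 5); (-8, -8) → (-12, 8); (1, -4) → (3/2, 4); (-6, -5) → (-9, 5)
T3 scale by (2, -1): (-9/2, 5) → (-9, -5); (-12, 8) → (-24, -8); (3/2, 4) → (3, -4); (-9, 5) → (-18, -5)
T4 rotate counter-clockwise with cos θ = -5/13, sin θ = -12/13: (-9, -5) → (-15/13, 133/13); (-24, -8) → (24/13, 328/13); (3, -4) → (-63/13, -16/13); (-18, -5) → (30/13, 241/13)
T5 rotate counter-clockwise with cos θ = -4/5, sin θ = -3/5: (-15/13, 133/13) → (459/65, -487/65); (24/13, 328/13) → (888/65, -1384/65); (-63/13, -16/13) → (204/65, 253/65); (30/13, 241/13) → (603/65, -1054/65)

image vertices: (459/65, -487/65), (888/65, -1384/65), (204/65, 253/65), (603/65, -1054/65)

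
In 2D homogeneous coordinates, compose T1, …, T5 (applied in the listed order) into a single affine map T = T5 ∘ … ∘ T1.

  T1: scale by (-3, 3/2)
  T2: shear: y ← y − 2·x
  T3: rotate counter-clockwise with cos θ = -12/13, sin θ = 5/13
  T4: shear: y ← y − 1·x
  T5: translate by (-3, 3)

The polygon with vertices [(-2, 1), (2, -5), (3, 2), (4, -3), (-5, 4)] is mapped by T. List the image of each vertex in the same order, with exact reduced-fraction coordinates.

T1 scale by (-3, 3/2): (-2, 1) → (6, 3/2); (2, -5) → (-6, -15/2); (3, 2) → (-9, 3); (4, -3) → (-12, -9/2); (-5, 4) → (15, 6)
T2 shear: y ← y − 2·x: (6, 3/2) → (6, -21/2); (-6, -15/2) → (-6, 9/2); (-9, 3) → (-9, 21); (-12, -9/2) → (-12, 39/2); (15, 6) → (15, -24)
T3 rotate counter-clockwise with cos θ = -12/13, sin θ = 5/13: (6, -21/2) → (-3/2, 12); (-6, 9/2) → (99/26, -84/13); (-9, 21) → (3/13, -297/13); (-12, 39/2) → (93/26, -294/13); (15, -24) → (-60/13, 363/13)
T4 shear: y ← y − 1·x: (-3/2, 12) → (-3/2, 27/2); (99/26, -84/13) → (99/26, -267/26); (3/13, -297/13) → (3/13, -300/13); (93/26, -294/13) → (93/26, -681/26); (-60/13, 363/13) → (-60/13, 423/13)
T5 translate by (-3, 3): (-3/2, 27/2) → (-9/2, 33/2); (99/26, -267/26) → (21/26, -189/26); (3/13, -300/13) → (-36/13, -261/13); (93/26, -681/26) → (15/26, -603/26); (-60/13, 423/13) → (-99/13, 462/13)

image vertices: (-9/2, 33/2), (21/26, -189/26), (-36/13, -261/13), (15/26, -603/26), (-99/13, 462/13)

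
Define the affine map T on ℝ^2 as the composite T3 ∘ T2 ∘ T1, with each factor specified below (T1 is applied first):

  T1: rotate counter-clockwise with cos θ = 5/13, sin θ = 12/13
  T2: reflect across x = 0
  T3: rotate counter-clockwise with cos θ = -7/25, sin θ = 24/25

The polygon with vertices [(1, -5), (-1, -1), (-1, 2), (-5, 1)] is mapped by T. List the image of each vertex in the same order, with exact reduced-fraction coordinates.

T1 rotate counter-clockwise with cos θ = 5/13, sin θ = 12/13: (1, -5) → (5, -1); (-1, -1) → (7/13, -17/13); (-1, 2) → (-29/13, -2/13); (-5, 1) → (-37/13, -55/13)
T2 reflect across x = 0: (5, -1) → (-5, -1); (7/13, -17/13) → (-7/13, -17/13); (-29/13, -2/13) → (29/13, -2/13); (-37/13, -55/13) → (37/13, -55/13)
T3 rotate counter-clockwise with cos θ = -7/25, sin θ = 24/25: (-5, -1) → (59/25, -113/25); (-7/13, -17/13) → (457/325, -49/325); (29/13, -2/13) → (-31/65, 142/65); (37/13, -55/13) → (1061/325, 1273/325)

image vertices: (59/25, -113/25), (457/325, -49/325), (-31/65, 142/65), (1061/325, 1273/325)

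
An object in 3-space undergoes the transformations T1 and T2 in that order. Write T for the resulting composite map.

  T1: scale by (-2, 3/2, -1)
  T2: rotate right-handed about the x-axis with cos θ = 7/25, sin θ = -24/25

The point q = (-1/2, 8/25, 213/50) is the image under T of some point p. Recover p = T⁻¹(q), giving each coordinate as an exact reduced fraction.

p = (1/4, -8/3, -3/2)

T1 = [-2 0 0 0; 0 3/2 0 0; 0 0 -1 0; 0 0 0 1]
T2·T1 = [-2 0 0 0; 0 21/50 -24/25 0; 0 -36/25 -7/25 0; 0 0 0 1]
det M = 3; M⁻¹ = [-1/2 0 0 0; 0 14/75 -16/25 0; 0 -24/25 -7/25 0; 0 0 0 1]
M⁻¹ · (-1/2, 8/25, 213/50)ᵀ = (1/4, -8/3, -3/2)ᵀ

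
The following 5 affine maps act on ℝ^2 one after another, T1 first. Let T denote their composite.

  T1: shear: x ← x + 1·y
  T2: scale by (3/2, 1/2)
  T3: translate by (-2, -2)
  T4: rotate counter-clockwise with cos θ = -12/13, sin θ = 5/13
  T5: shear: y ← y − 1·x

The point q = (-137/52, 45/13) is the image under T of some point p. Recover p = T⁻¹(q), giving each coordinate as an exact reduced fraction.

T1 = [1 1 0; 0 1 0; 0 0 1]
T2·T1 = [3/2 3/2 0; 0 1/2 0; 0 0 1]
T3·…·T1 = [3/2 3/2 -2; 0 1/2 -2; 0 0 1]
T4·…·T1 = [-18/13 -41/26 34/13; 15/26 3/26 14/13; 0 0 1]
T5·…·T1 = [-18/13 -41/26 34/13; 51/26 22/13 -20/13; 0 0 1]
det M = 3/4; M⁻¹ = [88/39 82/39 -8/3; -34/13 -24/13 4; 0 0 1]
M⁻¹ · (-137/52, 45/13)ᵀ = (-4/3, 9/2)ᵀ

p = (-4/3, 9/2)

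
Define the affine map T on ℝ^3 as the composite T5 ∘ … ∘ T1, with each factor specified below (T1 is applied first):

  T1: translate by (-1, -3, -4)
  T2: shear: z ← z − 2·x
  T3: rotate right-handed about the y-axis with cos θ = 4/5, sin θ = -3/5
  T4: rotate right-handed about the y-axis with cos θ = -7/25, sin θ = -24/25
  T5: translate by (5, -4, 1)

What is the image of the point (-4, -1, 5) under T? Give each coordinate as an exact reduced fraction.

T1 translate by (-1, -3, -4): (-4, -1, 5) → (-5, -4, 1)
T2 shear: z ← z − 2·x: (-5, -4, 1) → (-5, -4, 11)
T3 rotate right-handed about the y-axis with cos θ = 4/5, sin θ = -3/5: (-5, -4, 11) → (-53/5, -4, 29/5)
T4 rotate right-handed about the y-axis with cos θ = -7/25, sin θ = -24/25: (-53/5, -4, 29/5) → (-13/5, -4, -59/5)
T5 translate by (5, -4, 1): (-13/5, -4, -59/5) → (12/5, -8, -54/5)

T(p) = (12/5, -8, -54/5)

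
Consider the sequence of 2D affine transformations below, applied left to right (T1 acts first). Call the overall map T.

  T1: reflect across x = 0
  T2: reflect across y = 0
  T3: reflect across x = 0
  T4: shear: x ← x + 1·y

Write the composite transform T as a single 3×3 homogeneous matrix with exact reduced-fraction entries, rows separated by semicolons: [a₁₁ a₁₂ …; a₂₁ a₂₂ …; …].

T1 = [-1 0 0; 0 1 0; 0 0 1]
T2·T1 = [-1 0 0; 0 -1 0; 0 0 1]
T3·…·T1 = [1 0 0; 0 -1 0; 0 0 1]
T4·…·T1 = [1 -1 0; 0 -1 0; 0 0 1]

T = [1 -1 0; 0 -1 0; 0 0 1]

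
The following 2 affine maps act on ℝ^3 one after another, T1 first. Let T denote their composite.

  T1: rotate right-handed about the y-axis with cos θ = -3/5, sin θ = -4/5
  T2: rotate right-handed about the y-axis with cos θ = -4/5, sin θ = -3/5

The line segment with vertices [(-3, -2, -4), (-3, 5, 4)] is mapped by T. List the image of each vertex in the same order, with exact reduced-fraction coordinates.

T1 rotate right-handed about the y-axis with cos θ = -3/5, sin θ = -4/5: (-3, -2, -4) → (5, -2, 0); (-3, 5, 4) → (-7/5, 5, -24/5)
T2 rotate right-handed about the y-axis with cos θ = -4/5, sin θ = -3/5: (5, -2, 0) → (-4, -2, 3); (-7/5, 5, -24/5) → (4, 5, 3)

image vertices: (-4, -2, 3), (4, 5, 3)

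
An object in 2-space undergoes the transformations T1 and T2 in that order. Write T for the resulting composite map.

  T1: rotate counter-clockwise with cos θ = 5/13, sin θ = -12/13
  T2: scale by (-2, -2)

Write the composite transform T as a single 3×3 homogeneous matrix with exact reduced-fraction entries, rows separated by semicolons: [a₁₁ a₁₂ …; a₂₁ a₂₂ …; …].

T = [-10/13 -24/13 0; 24/13 -10/13 0; 0 0 1]

T1 = [5/13 12/13 0; -12/13 5/13 0; 0 0 1]
T2·T1 = [-10/13 -24/13 0; 24/13 -10/13 0; 0 0 1]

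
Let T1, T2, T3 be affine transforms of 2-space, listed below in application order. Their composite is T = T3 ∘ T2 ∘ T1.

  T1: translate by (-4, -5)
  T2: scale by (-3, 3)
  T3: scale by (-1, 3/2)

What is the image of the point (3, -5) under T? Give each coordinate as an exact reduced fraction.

T(p) = (-3, -45)

T1 translate by (-4, -5): (3, -5) → (-1, -10)
T2 scale by (-3, 3): (-1, -10) → (3, -30)
T3 scale by (-1, 3/2): (3, -30) → (-3, -45)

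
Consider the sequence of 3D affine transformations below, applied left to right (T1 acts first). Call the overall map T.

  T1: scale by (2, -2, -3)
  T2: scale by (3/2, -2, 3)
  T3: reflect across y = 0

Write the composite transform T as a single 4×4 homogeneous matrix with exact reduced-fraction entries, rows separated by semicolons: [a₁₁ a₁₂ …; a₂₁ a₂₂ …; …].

T1 = [2 0 0 0; 0 -2 0 0; 0 0 -3 0; 0 0 0 1]
T2·T1 = [3 0 0 0; 0 4 0 0; 0 0 -9 0; 0 0 0 1]
T3·…·T1 = [3 0 0 0; 0 -4 0 0; 0 0 -9 0; 0 0 0 1]

T = [3 0 0 0; 0 -4 0 0; 0 0 -9 0; 0 0 0 1]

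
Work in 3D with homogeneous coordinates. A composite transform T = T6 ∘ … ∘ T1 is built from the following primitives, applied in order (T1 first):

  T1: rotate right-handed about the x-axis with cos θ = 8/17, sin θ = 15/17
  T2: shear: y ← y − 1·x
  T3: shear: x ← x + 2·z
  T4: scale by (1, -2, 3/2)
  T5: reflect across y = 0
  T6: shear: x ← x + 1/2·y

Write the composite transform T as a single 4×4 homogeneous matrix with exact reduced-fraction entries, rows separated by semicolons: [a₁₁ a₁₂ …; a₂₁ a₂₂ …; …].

T = [0 38/17 1/17 0; -2 16/17 -30/17 0; 0 45/34 12/17 0; 0 0 0 1]

T1 = [1 0 0 0; 0 8/17 -15/17 0; 0 15/17 8/17 0; 0 0 0 1]
T2·T1 = [1 0 0 0; -1 8/17 -15/17 0; 0 15/17 8/17 0; 0 0 0 1]
T3·…·T1 = [1 30/17 16/17 0; -1 8/17 -15/17 0; 0 15/17 8/17 0; 0 0 0 1]
T4·…·T1 = [1 30/17 16/17 0; 2 -16/17 30/17 0; 0 45/34 12/17 0; 0 0 0 1]
T5·…·T1 = [1 30/17 16/17 0; -2 16/17 -30/17 0; 0 45/34 12/17 0; 0 0 0 1]
T6·…·T1 = [0 38/17 1/17 0; -2 16/17 -30/17 0; 0 45/34 12/17 0; 0 0 0 1]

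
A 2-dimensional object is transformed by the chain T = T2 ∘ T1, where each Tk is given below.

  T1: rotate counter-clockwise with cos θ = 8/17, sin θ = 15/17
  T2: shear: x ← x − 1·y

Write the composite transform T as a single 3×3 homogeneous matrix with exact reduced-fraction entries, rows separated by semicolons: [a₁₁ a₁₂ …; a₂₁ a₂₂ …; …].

T = [-7/17 -23/17 0; 15/17 8/17 0; 0 0 1]

T1 = [8/17 -15/17 0; 15/17 8/17 0; 0 0 1]
T2·T1 = [-7/17 -23/17 0; 15/17 8/17 0; 0 0 1]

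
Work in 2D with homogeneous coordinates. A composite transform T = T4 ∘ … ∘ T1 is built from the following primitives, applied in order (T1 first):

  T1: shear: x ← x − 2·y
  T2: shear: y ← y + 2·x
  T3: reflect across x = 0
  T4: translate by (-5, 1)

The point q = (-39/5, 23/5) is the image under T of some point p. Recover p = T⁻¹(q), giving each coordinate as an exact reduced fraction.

p = (-6/5, -2)

T1 = [1 -2 0; 0 1 0; 0 0 1]
T2·T1 = [1 -2 0; 2 -3 0; 0 0 1]
T3·…·T1 = [-1 2 0; 2 -3 0; 0 0 1]
T4·…·T1 = [-1 2 -5; 2 -3 1; 0 0 1]
det M = -1; M⁻¹ = [3 2 13; 2 1 9; 0 0 1]
M⁻¹ · (-39/5, 23/5)ᵀ = (-6/5, -2)ᵀ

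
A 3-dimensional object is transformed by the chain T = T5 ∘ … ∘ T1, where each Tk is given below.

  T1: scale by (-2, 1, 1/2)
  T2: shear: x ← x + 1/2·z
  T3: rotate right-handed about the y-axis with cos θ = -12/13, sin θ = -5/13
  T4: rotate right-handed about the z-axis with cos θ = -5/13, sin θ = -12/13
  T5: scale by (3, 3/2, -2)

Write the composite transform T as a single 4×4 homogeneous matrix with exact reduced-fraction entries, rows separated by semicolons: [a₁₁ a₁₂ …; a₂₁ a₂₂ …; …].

T = [-360/169 36/13 165/338 0; -432/169 -15/26 99/169 0; 20/13 0 19/26 0; 0 0 0 1]

T1 = [-2 0 0 0; 0 1 0 0; 0 0 1/2 0; 0 0 0 1]
T2·T1 = [-2 0 1/4 0; 0 1 0 0; 0 0 1/2 0; 0 0 0 1]
T3·…·T1 = [24/13 0 -11/26 0; 0 1 0 0; -10/13 0 -19/52 0; 0 0 0 1]
T4·…·T1 = [-120/169 12/13 55/338 0; -288/169 -5/13 66/169 0; -10/13 0 -19/52 0; 0 0 0 1]
T5·…·T1 = [-360/169 36/13 165/338 0; -432/169 -15/26 99/169 0; 20/13 0 19/26 0; 0 0 0 1]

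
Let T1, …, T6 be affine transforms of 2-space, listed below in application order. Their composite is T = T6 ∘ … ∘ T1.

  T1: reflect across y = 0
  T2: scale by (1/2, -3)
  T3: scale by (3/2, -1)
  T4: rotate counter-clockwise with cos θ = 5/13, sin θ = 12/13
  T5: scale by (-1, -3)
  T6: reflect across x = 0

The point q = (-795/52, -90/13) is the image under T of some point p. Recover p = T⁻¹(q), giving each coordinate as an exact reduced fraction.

p = (-5, -5)

T1 = [1 0 0; 0 -1 0; 0 0 1]
T2·T1 = [1/2 0 0; 0 3 0; 0 0 1]
T3·…·T1 = [3/4 0 0; 0 -3 0; 0 0 1]
T4·…·T1 = [15/52 36/13 0; 9/13 -15/13 0; 0 0 1]
T5·…·T1 = [-15/52 -36/13 0; -27/13 45/13 0; 0 0 1]
T6·…·T1 = [15/52 36/13 0; -27/13 45/13 0; 0 0 1]
det M = 27/4; M⁻¹ = [20/39 -16/39 0; 4/13 5/117 0; 0 0 1]
M⁻¹ · (-795/52, -90/13)ᵀ = (-5, -5)ᵀ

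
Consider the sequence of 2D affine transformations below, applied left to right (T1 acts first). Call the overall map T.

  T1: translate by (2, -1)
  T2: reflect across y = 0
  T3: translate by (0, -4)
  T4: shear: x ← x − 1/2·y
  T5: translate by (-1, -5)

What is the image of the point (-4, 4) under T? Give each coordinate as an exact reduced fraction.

T(p) = (1/2, -12)

T1 translate by (2, -1): (-4, 4) → (-2, 3)
T2 reflect across y = 0: (-2, 3) → (-2, -3)
T3 translate by (0, -4): (-2, -3) → (-2, -7)
T4 shear: x ← x − 1/2·y: (-2, -7) → (3/2, -7)
T5 translate by (-1, -5): (3/2, -7) → (1/2, -12)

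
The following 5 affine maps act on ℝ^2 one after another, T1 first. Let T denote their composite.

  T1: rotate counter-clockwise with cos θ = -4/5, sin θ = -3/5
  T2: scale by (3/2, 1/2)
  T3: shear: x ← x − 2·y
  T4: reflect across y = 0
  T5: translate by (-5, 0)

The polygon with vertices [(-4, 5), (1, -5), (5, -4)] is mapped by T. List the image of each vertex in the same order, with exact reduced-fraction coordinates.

T1 rotate counter-clockwise with cos θ = -4/5, sin θ = -3/5: (-4, 5) → (31/5, -8/5); (1, -5) → (-19/5, 17/5); (5, -4) → (-32/5, 1/5)
T2 scale by (3/2, 1/2): (31/5, -8/5) → (93/10, -4/5); (-19/5, 17/5) → (-57/10, 17/10); (-32/5, 1/5) → (-48/5, 1/10)
T3 shear: x ← x − 2·y: (93/10, -4/5) → (109/10, -4/5); (-57/10, 17/10) → (-91/10, 17/10); (-48/5, 1/10) → (-49/5, 1/10)
T4 reflect across y = 0: (109/10, -4/5) → (109/10, 4/5); (-91/10, 17/10) → (-91/10, -17/10); (-49/5, 1/10) → (-49/5, -1/10)
T5 translate by (-5, 0): (109/10, 4/5) → (59/10, 4/5); (-91/10, -17/10) → (-141/10, -17/10); (-49/5, -1/10) → (-74/5, -1/10)

image vertices: (59/10, 4/5), (-141/10, -17/10), (-74/5, -1/10)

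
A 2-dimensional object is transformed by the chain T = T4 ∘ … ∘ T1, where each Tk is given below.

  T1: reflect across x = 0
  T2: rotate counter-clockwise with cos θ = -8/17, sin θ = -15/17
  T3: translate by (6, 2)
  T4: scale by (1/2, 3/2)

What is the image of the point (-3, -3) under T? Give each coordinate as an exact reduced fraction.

T1 reflect across x = 0: (-3, -3) → (3, -3)
T2 rotate counter-clockwise with cos θ = -8/17, sin θ = -15/17: (3, -3) → (-69/17, -21/17)
T3 translate by (6, 2): (-69/17, -21/17) → (33/17, 13/17)
T4 scale by (1/2, 3/2): (33/17, 13/17) → (33/34, 39/34)

T(p) = (33/34, 39/34)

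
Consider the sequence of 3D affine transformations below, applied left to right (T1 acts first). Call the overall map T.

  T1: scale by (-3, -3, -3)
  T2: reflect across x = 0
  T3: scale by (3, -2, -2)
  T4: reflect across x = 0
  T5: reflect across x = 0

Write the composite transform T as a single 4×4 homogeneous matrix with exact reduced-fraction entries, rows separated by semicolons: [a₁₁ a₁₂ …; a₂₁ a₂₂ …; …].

T1 = [-3 0 0 0; 0 -3 0 0; 0 0 -3 0; 0 0 0 1]
T2·T1 = [3 0 0 0; 0 -3 0 0; 0 0 -3 0; 0 0 0 1]
T3·…·T1 = [9 0 0 0; 0 6 0 0; 0 0 6 0; 0 0 0 1]
T4·…·T1 = [-9 0 0 0; 0 6 0 0; 0 0 6 0; 0 0 0 1]
T5·…·T1 = [9 0 0 0; 0 6 0 0; 0 0 6 0; 0 0 0 1]

T = [9 0 0 0; 0 6 0 0; 0 0 6 0; 0 0 0 1]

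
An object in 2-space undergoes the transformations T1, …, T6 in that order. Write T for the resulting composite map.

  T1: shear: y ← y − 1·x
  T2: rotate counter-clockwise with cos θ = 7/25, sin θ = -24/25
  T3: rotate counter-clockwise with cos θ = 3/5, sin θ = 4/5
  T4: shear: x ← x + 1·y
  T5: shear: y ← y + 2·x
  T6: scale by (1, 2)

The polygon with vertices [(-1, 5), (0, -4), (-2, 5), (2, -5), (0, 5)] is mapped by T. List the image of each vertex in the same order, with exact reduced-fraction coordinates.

image vertices: (893/125, 5064/125), (-644/125, -3512/125), (981/125, 5738/125), (-981/125, -5738/125), (161/25, 878/25)

T1 shear: y ← y − 1·x: (-1, 5) → (-1, 6); (0, -4) → (0, -4); (-2, 5) → (-2, 7); (2, -5) → (2, -7); (0, 5) → (0, 5)
T2 rotate counter-clockwise with cos θ = 7/25, sin θ = -24/25: (-1, 6) → (137/25, 66/25); (0, -4) → (-96/25, -28/25); (-2, 7) → (154/25, 97/25); (2, -7) → (-154/25, -97/25); (0, 5) → (24/5, 7/5)
T3 rotate counter-clockwise with cos θ = 3/5, sin θ = 4/5: (137/25, 66/25) → (147/125, 746/125); (-96/25, -28/25) → (-176/125, -468/125); (154/25, 97/25) → (74/125, 907/125); (-154/25, -97/25) → (-74/125, -907/125); (24/5, 7/5) → (44/25, 117/25)
T4 shear: x ← x + 1·y: (147/125, 746/125) → (893/125, 746/125); (-176/125, -468/125) → (-644/125, -468/125); (74/125, 907/125) → (981/125, 907/125); (-74/125, -907/125) → (-981/125, -907/125); (44/25, 117/25) → (161/25, 117/25)
T5 shear: y ← y + 2·x: (893/125, 746/125) → (893/125, 2532/125); (-644/125, -468/125) → (-644/125, -1756/125); (981/125, 907/125) → (981/125, 2869/125); (-981/125, -907/125) → (-981/125, -2869/125); (161/25, 117/25) → (161/25, 439/25)
T6 scale by (1, 2): (893/125, 2532/125) → (893/125, 5064/125); (-644/125, -1756/125) → (-644/125, -3512/125); (981/125, 2869/125) → (981/125, 5738/125); (-981/125, -2869/125) → (-981/125, -5738/125); (161/25, 439/25) → (161/25, 878/25)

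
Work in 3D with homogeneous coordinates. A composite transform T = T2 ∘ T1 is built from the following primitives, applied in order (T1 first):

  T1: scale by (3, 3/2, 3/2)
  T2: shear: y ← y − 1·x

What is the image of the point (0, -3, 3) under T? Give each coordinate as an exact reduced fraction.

T1 scale by (3, 3/2, 3/2): (0, -3, 3) → (0, -9/2, 9/2)
T2 shear: y ← y − 1·x: (0, -9/2, 9/2) → (0, -9/2, 9/2)

T(p) = (0, -9/2, 9/2)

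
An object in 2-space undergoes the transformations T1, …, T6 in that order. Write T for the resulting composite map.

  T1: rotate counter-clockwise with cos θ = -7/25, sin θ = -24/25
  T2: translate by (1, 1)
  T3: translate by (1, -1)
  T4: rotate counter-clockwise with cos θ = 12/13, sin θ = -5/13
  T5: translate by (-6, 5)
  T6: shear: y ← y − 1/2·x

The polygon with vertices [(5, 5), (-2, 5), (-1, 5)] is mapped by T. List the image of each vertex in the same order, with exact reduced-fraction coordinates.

image vertices: (-17/5, -11/10), (323/325, 1399/650), (119/325, 1097/650)

T1 rotate counter-clockwise with cos θ = -7/25, sin θ = -24/25: (5, 5) → (17/5, -31/5); (-2, 5) → (134/25, 13/25); (-1, 5) → (127/25, -11/25)
T2 translate by (1, 1): (17/5, -31/5) → (22/5, -26/5); (134/25, 13/25) → (159/25, 38/25); (127/25, -11/25) → (152/25, 14/25)
T3 translate by (1, -1): (22/5, -26/5) → (27/5, -31/5); (159/25, 38/25) → (184/25, 13/25); (152/25, 14/25) → (177/25, -11/25)
T4 rotate counter-clockwise with cos θ = 12/13, sin θ = -5/13: (27/5, -31/5) → (13/5, -39/5); (184/25, 13/25) → (2273/325, -764/325); (177/25, -11/25) → (2069/325, -1017/325)
T5 translate by (-6, 5): (13/5, -39/5) → (-17/5, -14/5); (2273/325, -764/325) → (323/325, 861/325); (2069/325, -1017/325) → (119/325, 608/325)
T6 shear: y ← y − 1/2·x: (-17/5, -14/5) → (-17/5, -11/10); (323/325, 861/325) → (323/325, 1399/650); (119/325, 608/325) → (119/325, 1097/650)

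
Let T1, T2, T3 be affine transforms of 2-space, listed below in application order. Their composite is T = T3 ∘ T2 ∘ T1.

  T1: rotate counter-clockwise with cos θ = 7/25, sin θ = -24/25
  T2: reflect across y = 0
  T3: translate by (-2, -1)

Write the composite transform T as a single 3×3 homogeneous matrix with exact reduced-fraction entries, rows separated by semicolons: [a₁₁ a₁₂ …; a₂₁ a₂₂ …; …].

T = [7/25 24/25 -2; 24/25 -7/25 -1; 0 0 1]

T1 = [7/25 24/25 0; -24/25 7/25 0; 0 0 1]
T2·T1 = [7/25 24/25 0; 24/25 -7/25 0; 0 0 1]
T3·…·T1 = [7/25 24/25 -2; 24/25 -7/25 -1; 0 0 1]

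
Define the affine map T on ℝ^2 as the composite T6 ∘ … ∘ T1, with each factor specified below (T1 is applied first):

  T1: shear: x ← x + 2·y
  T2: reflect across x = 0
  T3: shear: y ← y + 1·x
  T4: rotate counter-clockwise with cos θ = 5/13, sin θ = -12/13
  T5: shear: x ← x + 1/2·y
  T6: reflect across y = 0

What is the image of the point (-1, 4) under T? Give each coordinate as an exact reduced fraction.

T(p) = (-73/26, -69/13)

T1 shear: x ← x + 2·y: (-1, 4) → (7, 4)
T2 reflect across x = 0: (7, 4) → (-7, 4)
T3 shear: y ← y + 1·x: (-7, 4) → (-7, -3)
T4 rotate counter-clockwise with cos θ = 5/13, sin θ = -12/13: (-7, -3) → (-71/13, 69/13)
T5 shear: x ← x + 1/2·y: (-71/13, 69/13) → (-73/26, 69/13)
T6 reflect across y = 0: (-73/26, 69/13) → (-73/26, -69/13)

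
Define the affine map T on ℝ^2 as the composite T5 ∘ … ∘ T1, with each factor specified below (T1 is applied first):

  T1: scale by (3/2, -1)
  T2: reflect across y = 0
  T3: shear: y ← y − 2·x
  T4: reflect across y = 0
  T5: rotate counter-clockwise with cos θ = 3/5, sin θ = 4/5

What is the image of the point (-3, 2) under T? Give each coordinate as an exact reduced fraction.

T1 scale by (3/2, -1): (-3, 2) → (-9/2, -2)
T2 reflect across y = 0: (-9/2, -2) → (-9/2, 2)
T3 shear: y ← y − 2·x: (-9/2, 2) → (-9/2, 11)
T4 reflect across y = 0: (-9/2, 11) → (-9/2, -11)
T5 rotate counter-clockwise with cos θ = 3/5, sin θ = 4/5: (-9/2, -11) → (61/10, -51/5)

T(p) = (61/10, -51/5)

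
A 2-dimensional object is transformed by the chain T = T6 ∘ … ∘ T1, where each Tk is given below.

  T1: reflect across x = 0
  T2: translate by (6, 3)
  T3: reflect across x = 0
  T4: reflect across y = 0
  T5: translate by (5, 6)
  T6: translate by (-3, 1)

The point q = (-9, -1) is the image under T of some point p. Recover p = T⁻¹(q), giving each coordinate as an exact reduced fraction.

T1 = [-1 0 0; 0 1 0; 0 0 1]
T2·T1 = [-1 0 6; 0 1 3; 0 0 1]
T3·…·T1 = [1 0 -6; 0 1 3; 0 0 1]
T4·…·T1 = [1 0 -6; 0 -1 -3; 0 0 1]
T5·…·T1 = [1 0 -1; 0 -1 3; 0 0 1]
T6·…·T1 = [1 0 -4; 0 -1 4; 0 0 1]
det M = -1; M⁻¹ = [1 0 4; 0 -1 4; 0 0 1]
M⁻¹ · (-9, -1)ᵀ = (-5, 5)ᵀ

p = (-5, 5)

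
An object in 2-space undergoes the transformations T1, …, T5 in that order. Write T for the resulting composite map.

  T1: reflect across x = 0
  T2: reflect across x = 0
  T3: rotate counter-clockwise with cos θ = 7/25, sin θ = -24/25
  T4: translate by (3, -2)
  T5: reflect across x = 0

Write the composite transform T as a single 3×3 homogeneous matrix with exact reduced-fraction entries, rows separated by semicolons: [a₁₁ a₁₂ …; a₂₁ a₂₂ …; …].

T = [-7/25 -24/25 -3; -24/25 7/25 -2; 0 0 1]

T1 = [-1 0 0; 0 1 0; 0 0 1]
T2·T1 = [1 0 0; 0 1 0; 0 0 1]
T3·…·T1 = [7/25 24/25 0; -24/25 7/25 0; 0 0 1]
T4·…·T1 = [7/25 24/25 3; -24/25 7/25 -2; 0 0 1]
T5·…·T1 = [-7/25 -24/25 -3; -24/25 7/25 -2; 0 0 1]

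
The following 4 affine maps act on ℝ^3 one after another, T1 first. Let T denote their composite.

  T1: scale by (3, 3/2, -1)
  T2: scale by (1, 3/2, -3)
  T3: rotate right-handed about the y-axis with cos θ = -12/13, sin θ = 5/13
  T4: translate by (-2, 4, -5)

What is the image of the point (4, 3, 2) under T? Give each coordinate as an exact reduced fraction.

T(p) = (-140/13, 43/4, -197/13)

T1 scale by (3, 3/2, -1): (4, 3, 2) → (12, 9/2, -2)
T2 scale by (1, 3/2, -3): (12, 9/2, -2) → (12, 27/4, 6)
T3 rotate right-handed about the y-axis with cos θ = -12/13, sin θ = 5/13: (12, 27/4, 6) → (-114/13, 27/4, -132/13)
T4 translate by (-2, 4, -5): (-114/13, 27/4, -132/13) → (-140/13, 43/4, -197/13)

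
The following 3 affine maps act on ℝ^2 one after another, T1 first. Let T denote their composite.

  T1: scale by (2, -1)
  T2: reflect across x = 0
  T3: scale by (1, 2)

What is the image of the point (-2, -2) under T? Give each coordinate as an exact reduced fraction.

T1 scale by (2, -1): (-2, -2) → (-4, 2)
T2 reflect across x = 0: (-4, 2) → (4, 2)
T3 scale by (1, 2): (4, 2) → (4, 4)

T(p) = (4, 4)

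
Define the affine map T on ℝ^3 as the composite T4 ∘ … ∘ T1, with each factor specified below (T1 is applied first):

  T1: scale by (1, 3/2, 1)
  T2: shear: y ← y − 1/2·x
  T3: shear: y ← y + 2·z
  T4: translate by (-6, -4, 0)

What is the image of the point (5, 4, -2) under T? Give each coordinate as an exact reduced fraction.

T(p) = (-1, -9/2, -2)

T1 scale by (1, 3/2, 1): (5, 4, -2) → (5, 6, -2)
T2 shear: y ← y − 1/2·x: (5, 6, -2) → (5, 7/2, -2)
T3 shear: y ← y + 2·z: (5, 7/2, -2) → (5, -1/2, -2)
T4 translate by (-6, -4, 0): (5, -1/2, -2) → (-1, -9/2, -2)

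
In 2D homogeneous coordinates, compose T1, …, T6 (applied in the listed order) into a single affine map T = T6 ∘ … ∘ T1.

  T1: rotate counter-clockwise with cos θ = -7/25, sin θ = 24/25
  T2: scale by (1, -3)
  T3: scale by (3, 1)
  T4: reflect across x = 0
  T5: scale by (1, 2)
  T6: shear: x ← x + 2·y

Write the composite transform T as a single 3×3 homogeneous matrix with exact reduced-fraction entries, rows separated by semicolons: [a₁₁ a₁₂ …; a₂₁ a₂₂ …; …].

T = [-267/25 156/25 0; -144/25 42/25 0; 0 0 1]

T1 = [-7/25 -24/25 0; 24/25 -7/25 0; 0 0 1]
T2·T1 = [-7/25 -24/25 0; -72/25 21/25 0; 0 0 1]
T3·…·T1 = [-21/25 -72/25 0; -72/25 21/25 0; 0 0 1]
T4·…·T1 = [21/25 72/25 0; -72/25 21/25 0; 0 0 1]
T5·…·T1 = [21/25 72/25 0; -144/25 42/25 0; 0 0 1]
T6·…·T1 = [-267/25 156/25 0; -144/25 42/25 0; 0 0 1]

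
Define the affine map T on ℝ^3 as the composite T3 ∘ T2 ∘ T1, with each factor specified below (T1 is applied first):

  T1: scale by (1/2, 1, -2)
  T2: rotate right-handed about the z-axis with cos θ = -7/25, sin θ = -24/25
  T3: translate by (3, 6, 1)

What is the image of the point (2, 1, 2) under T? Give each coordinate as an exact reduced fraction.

T(p) = (92/25, 119/25, -3)

T1 scale by (1/2, 1, -2): (2, 1, 2) → (1, 1, -4)
T2 rotate right-handed about the z-axis with cos θ = -7/25, sin θ = -24/25: (1, 1, -4) → (17/25, -31/25, -4)
T3 translate by (3, 6, 1): (17/25, -31/25, -4) → (92/25, 119/25, -3)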